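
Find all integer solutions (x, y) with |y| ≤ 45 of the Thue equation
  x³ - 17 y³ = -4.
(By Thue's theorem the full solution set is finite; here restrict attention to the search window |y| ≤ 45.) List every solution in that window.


The equation is x³ - 17y³ = -4. For fixed y, x³ = 17·y³ − 4, so a solution requires the RHS to be a perfect cube.
Strategy: iterate y from -45 to 45, compute RHS = 17·y³ − 4, and check whether it is a (positive or negative) perfect cube.
Check small values of y:
  y = 0: RHS = -4 is not a perfect cube.
  y = 1: RHS = 13 is not a perfect cube.
  y = -1: RHS = -21 is not a perfect cube.
  y = 2: RHS = 132 is not a perfect cube.
  y = -2: RHS = -140 is not a perfect cube.
  y = 3: RHS = 455 is not a perfect cube.
  y = -3: RHS = -463 is not a perfect cube.
Continuing the search up to |y| = 45 finds no solutions either.
No (x, y) in the scanned range satisfies the equation.

No integer solutions with |y| ≤ 45.


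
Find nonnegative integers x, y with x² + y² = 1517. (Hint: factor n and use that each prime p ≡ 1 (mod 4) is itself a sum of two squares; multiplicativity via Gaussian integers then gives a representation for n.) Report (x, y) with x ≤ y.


Step 1: Factor n = 1517 = 37 · 41.
Step 2: Check the mod-4 condition on each prime factor: 37 ≡ 1 (mod 4), exponent 1; 41 ≡ 1 (mod 4), exponent 1.
All primes ≡ 3 (mod 4) appear to even exponent (or don't appear), so by the two-squares theorem n IS expressible as a sum of two squares.
Step 3: Build a representation. Here n = 37 · 41 is a product of primes ≡ 1 (mod 4). Each prime p ≡ 1 (mod 4) is itself a sum of two squares; find a² by testing p − a² for a perfect square:
  37: 37 − 1² = 36 = 6² ⇒ 37 = 1² + 6².
  41: 41 − 1² = 40, 41 − 2² = 37, 41 − 3² = 32, 41 − 4² = 25 = 5² ⇒ 41 = 4² + 5².
  Combine using the Brahmagupta–Fibonacci identity (a² + b²)(c² + d²) = (ac − bd)² + (ad + bc)² = (ac + bd)² + (ad − bc)²:
  37 · 41 = 1517: from (1² + 6²)(4² + 5²), take (1·4 − 6·5, 1·5 + 6·4) = (4 − 30, 5 + 24) = (-26, 29); dropping signs (only squares matter) gives (26, 29); check 26² + 29² = 676 + 841 = 1517 ✓.
Step 4: Order so x ≤ y and verify: 26² + 29² = 676 + 841 = 1517 = n. ✓

n = 1517 = 26² + 29² (one valid representation with x ≤ y).


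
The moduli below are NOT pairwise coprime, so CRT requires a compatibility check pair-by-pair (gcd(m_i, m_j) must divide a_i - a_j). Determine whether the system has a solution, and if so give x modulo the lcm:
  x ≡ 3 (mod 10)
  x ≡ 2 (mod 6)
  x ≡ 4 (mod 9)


Moduli 10, 6, 9 are not pairwise coprime, so CRT works modulo lcm(m_i) when all pairwise compatibility conditions hold.
Pairwise compatibility: gcd(m_i, m_j) must divide a_i - a_j for every pair.
Merge one congruence at a time:
  Start: x ≡ 3 (mod 10).
  Combine with x ≡ 2 (mod 6): gcd(10, 6) = 2, and 2 - 3 = -1 is NOT divisible by 2.
    ⇒ system is inconsistent (no integer solution).

No solution (the system is inconsistent).


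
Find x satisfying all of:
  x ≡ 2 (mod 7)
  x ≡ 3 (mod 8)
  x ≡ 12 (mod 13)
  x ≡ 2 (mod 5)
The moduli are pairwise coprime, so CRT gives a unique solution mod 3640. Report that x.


Product of moduli M = 7 · 8 · 13 · 5 = 3640.
Merge one congruence at a time:
  Start: x ≡ 2 (mod 7).
  Combine with x ≡ 3 (mod 8); new modulus lcm = 56.
    Write x = 2 + 7·t and substitute into x ≡ 3 (mod 8): 7·t ≡ 3 − 2 = 1 (mod 8).
    The inverse of 7 mod 8 is 7 (since 7·7 = 49 = 6·8 + 1), so t ≡ 7·1 = 7 ≡ 7 (mod 8).
    Then x = 2 + 7·7 = 51, valid modulo lcm(7, 8) = 56: x ≡ 51 (mod 56).
  Combine with x ≡ 12 (mod 13); new modulus lcm = 728.
    Write x = 51 + 56·t and substitute into x ≡ 12 (mod 13): 56·t ≡ 12 − 51 = -39 (mod 13).
    Reduce coefficients mod 13: 4·t ≡ 0 (mod 13).
    The inverse of 4 mod 13 is 10 (since 4·10 = 40 = 3·13 + 1), so t ≡ 10·0 = 0 ≡ 0 (mod 13).
    Then x = 51 + 56·0 = 51, valid modulo lcm(56, 13) = 728: x ≡ 51 (mod 728).
  Combine with x ≡ 2 (mod 5); new modulus lcm = 3640.
    Write x = 51 + 728·t and substitute into x ≡ 2 (mod 5): 728·t ≡ 2 − 51 = -49 (mod 5).
    Reduce coefficients mod 5: 3·t ≡ 1 (mod 5).
    The inverse of 3 mod 5 is 2 (since 3·2 = 6 = 1·5 + 1), so t ≡ 2·1 = 2 ≡ 2 (mod 5).
    Then x = 51 + 728·2 = 1507, valid modulo lcm(728, 5) = 3640: x ≡ 1507 (mod 3640).
Verify against each original: 1507 mod 7 = 2, 1507 mod 8 = 3, 1507 mod 13 = 12, 1507 mod 5 = 2.

x ≡ 1507 (mod 3640).


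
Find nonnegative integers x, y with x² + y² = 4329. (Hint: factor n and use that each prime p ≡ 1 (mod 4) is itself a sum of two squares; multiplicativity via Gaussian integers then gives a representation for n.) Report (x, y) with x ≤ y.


Step 1: Factor n = 4329 = 3^2 · 13 · 37.
Step 2: Check the mod-4 condition on each prime factor: 3 ≡ 3 (mod 4), exponent 2 (must be even); 13 ≡ 1 (mod 4), exponent 1; 37 ≡ 1 (mod 4), exponent 1.
All primes ≡ 3 (mod 4) appear to even exponent (or don't appear), so by the two-squares theorem n IS expressible as a sum of two squares.
Step 3: Build a representation. Group n = k² · m with k = 3 and m = 13 · 37 = 481 (a product of primes ≡ 1 (mod 4)); a representation of m scales to one of n via (k·x)² + (k·y)² = k²(x² + y²). Each prime p ≡ 1 (mod 4) is itself a sum of two squares; find a² by testing p − a² for a perfect square:
  13: 13 − 1² = 12, 13 − 2² = 9 = 3² ⇒ 13 = 2² + 3².
  37: 37 − 1² = 36 = 6² ⇒ 37 = 1² + 6².
  Combine using the Brahmagupta–Fibonacci identity (a² + b²)(c² + d²) = (ac − bd)² + (ad + bc)² = (ac + bd)² + (ad − bc)²:
  13 · 37 = 481: from (2² + 3²)(1² + 6²), take (2·1 − 3·6, 2·6 + 3·1) = (2 − 18, 12 + 3) = (-16, 15); dropping signs (only squares matter) gives (16, 15); check 16² + 15² = 256 + 225 = 481 ✓.
  Scale by k = 3: (3·16, 3·15) = (48, 45).
Step 4: Order so x ≤ y and verify: 45² + 48² = 2025 + 2304 = 4329 = n. ✓

n = 4329 = 45² + 48² (one valid representation with x ≤ y).


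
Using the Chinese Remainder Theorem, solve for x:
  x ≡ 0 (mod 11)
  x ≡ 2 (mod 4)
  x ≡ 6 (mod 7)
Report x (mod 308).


Moduli 11, 4, 7 are pairwise coprime; by CRT there is a unique solution modulo M = 11 · 4 · 7 = 308.
Solve pairwise, accumulating the modulus:
  Start with x ≡ 0 (mod 11).
  Combine with x ≡ 2 (mod 4): since gcd(11, 4) = 1, we get a unique residue mod 44.
    Write x = 0 + 11·t and substitute into x ≡ 2 (mod 4): 11·t ≡ 2 − 0 = 2 (mod 4).
    Reduce coefficients mod 4: 3·t ≡ 2 (mod 4).
    The inverse of 3 mod 4 is 3 (since 3·3 = 9 = 2·4 + 1), so t ≡ 3·2 = 6 ≡ 2 (mod 4).
    Then x = 0 + 11·2 = 22, valid modulo lcm(11, 4) = 44: x ≡ 22 (mod 44).
  Combine with x ≡ 6 (mod 7): since gcd(44, 7) = 1, we get a unique residue mod 308.
    Write x = 22 + 44·t and substitute into x ≡ 6 (mod 7): 44·t ≡ 6 − 22 = -16 (mod 7).
    Reduce coefficients mod 7: 2·t ≡ 5 (mod 7).
    The inverse of 2 mod 7 is 4 (since 2·4 = 8 = 1·7 + 1), so t ≡ 4·5 = 20 ≡ 6 (mod 7).
    Then x = 22 + 44·6 = 286, valid modulo lcm(44, 7) = 308: x ≡ 286 (mod 308).
Verify: 286 mod 11 = 0 ✓, 286 mod 4 = 2 ✓, 286 mod 7 = 6 ✓.

x ≡ 286 (mod 308).


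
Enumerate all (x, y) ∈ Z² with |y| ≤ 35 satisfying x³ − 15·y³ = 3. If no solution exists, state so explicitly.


The equation is x³ - 15y³ = 3. For fixed y, x³ = 15·y³ + 3, so a solution requires the RHS to be a perfect cube.
Strategy: iterate y from -35 to 35, compute RHS = 15·y³ + 3, and check whether it is a (positive or negative) perfect cube.
Check small values of y:
  y = 0: RHS = 3 is not a perfect cube.
  y = 1: RHS = 18 is not a perfect cube.
  y = -1: RHS = -12 is not a perfect cube.
  y = 2: RHS = 123 is not a perfect cube.
  y = -2: RHS = -117 is not a perfect cube.
  y = 3: RHS = 408 is not a perfect cube.
  y = -3: RHS = -402 is not a perfect cube.
Continuing the search up to |y| = 35 finds no solutions either.
No (x, y) in the scanned range satisfies the equation.

No integer solutions with |y| ≤ 35.


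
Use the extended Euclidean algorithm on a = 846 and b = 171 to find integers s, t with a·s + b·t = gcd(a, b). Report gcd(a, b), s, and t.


Euclidean algorithm on (846, 171) — divide until remainder is 0:
  846 = 4 · 171 + 162
  171 = 1 · 162 + 9
  162 = 18 · 9 + 0
gcd(846, 171) = 9.
Track Bezout coefficients alongside the remainders: start with r₀ = 846 = a·1 + b·0 (s = 1, t = 0) and r₁ = 171 = a·0 + b·1 (s = 0, t = 1); each new remainder r_{k+1} = r_{k-1} − q_k·r_k inherits s_{k+1} = s_{k-1} − q_k·s_k, t_{k+1} = t_{k-1} − q_k·t_k, so r_k = a·s_k + b·t_k at every step:
  q = 4: r = 162, s = 1 − 4·0 = 1, t = 0 − 4·1 = -4  (check: 846·1 + 171·(-4) = 162)
  q = 1: r = 9, s = 0 − 1·1 = -1, t = 1 − 1·(-4) = 5  (check: 846·(-1) + 171·5 = 9)
The row with r = 9 (the gcd) gives the Bezout coefficients s = -1, t = 5.
Result: 846 · (-1) + 171 · (5) = 9.

gcd(846, 171) = 9; s = -1, t = 5 (check: 846·(-1) + 171·5 = 9).


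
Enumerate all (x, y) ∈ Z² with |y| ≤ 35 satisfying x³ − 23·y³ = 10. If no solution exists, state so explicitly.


The equation is x³ - 23y³ = 10. For fixed y, x³ = 23·y³ + 10, so a solution requires the RHS to be a perfect cube.
Strategy: iterate y from -35 to 35, compute RHS = 23·y³ + 10, and check whether it is a (positive or negative) perfect cube.
Check small values of y:
  y = 0: RHS = 10 is not a perfect cube.
  y = 1: RHS = 33 is not a perfect cube.
  y = -1: RHS = -13 is not a perfect cube.
  y = 2: RHS = 194 is not a perfect cube.
  y = -2: RHS = -174 is not a perfect cube.
  y = 3: RHS = 631 is not a perfect cube.
  y = -3: RHS = -611 is not a perfect cube.
Continuing the search up to |y| = 35 finds no solutions either.
No (x, y) in the scanned range satisfies the equation.

No integer solutions with |y| ≤ 35.


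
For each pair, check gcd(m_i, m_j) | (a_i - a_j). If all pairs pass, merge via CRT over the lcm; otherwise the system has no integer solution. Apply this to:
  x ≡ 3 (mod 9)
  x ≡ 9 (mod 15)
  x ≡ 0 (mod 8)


Moduli 9, 15, 8 are not pairwise coprime, so CRT works modulo lcm(m_i) when all pairwise compatibility conditions hold.
Pairwise compatibility: gcd(m_i, m_j) must divide a_i - a_j for every pair.
Merge one congruence at a time:
  Start: x ≡ 3 (mod 9).
  Combine with x ≡ 9 (mod 15): gcd(9, 15) = 3; 9 - 3 = 6, which IS divisible by 3, so compatible.
    Write x = 3 + 9·t and substitute into x ≡ 9 (mod 15): 9·t ≡ 9 − 3 = 6 (mod 15).
    Divide the congruence (and modulus) by g = 3: 3·t ≡ 2 (mod 5).
    The inverse of 3 mod 5 is 2 (since 3·2 = 6 = 1·5 + 1), so t ≡ 2·2 = 4 ≡ 4 (mod 5).
    Then x = 3 + 9·4 = 39, valid modulo lcm(9, 15) = 45: x ≡ 39 (mod 45).
  Combine with x ≡ 0 (mod 8): gcd(45, 8) = 1; 0 - 39 = -39, which IS divisible by 1, so compatible.
    Write x = 39 + 45·t and substitute into x ≡ 0 (mod 8): 45·t ≡ 0 − 39 = -39 (mod 8).
    Reduce coefficients mod 8: 5·t ≡ 1 (mod 8).
    The inverse of 5 mod 8 is 5 (since 5·5 = 25 = 3·8 + 1), so t ≡ 5·1 = 5 ≡ 5 (mod 8).
    Then x = 39 + 45·5 = 264, valid modulo lcm(45, 8) = 360: x ≡ 264 (mod 360).
Verify: 264 mod 9 = 3, 264 mod 15 = 9, 264 mod 8 = 0.

x ≡ 264 (mod 360).


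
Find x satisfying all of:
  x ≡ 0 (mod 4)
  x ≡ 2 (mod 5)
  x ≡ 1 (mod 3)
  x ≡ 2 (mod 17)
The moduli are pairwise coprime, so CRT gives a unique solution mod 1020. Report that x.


Product of moduli M = 4 · 5 · 3 · 17 = 1020.
Merge one congruence at a time:
  Start: x ≡ 0 (mod 4).
  Combine with x ≡ 2 (mod 5); new modulus lcm = 20.
    Write x = 0 + 4·t and substitute into x ≡ 2 (mod 5): 4·t ≡ 2 − 0 = 2 (mod 5).
    The inverse of 4 mod 5 is 4 (since 4·4 = 16 = 3·5 + 1), so t ≡ 4·2 = 8 ≡ 3 (mod 5).
    Then x = 0 + 4·3 = 12, valid modulo lcm(4, 5) = 20: x ≡ 12 (mod 20).
  Combine with x ≡ 1 (mod 3); new modulus lcm = 60.
    Write x = 12 + 20·t and substitute into x ≡ 1 (mod 3): 20·t ≡ 1 − 12 = -11 (mod 3).
    Reduce coefficients mod 3: 2·t ≡ 1 (mod 3).
    The inverse of 2 mod 3 is 2 (since 2·2 = 4 = 1·3 + 1), so t ≡ 2·1 = 2 ≡ 2 (mod 3).
    Then x = 12 + 20·2 = 52, valid modulo lcm(20, 3) = 60: x ≡ 52 (mod 60).
  Combine with x ≡ 2 (mod 17); new modulus lcm = 1020.
    Write x = 52 + 60·t and substitute into x ≡ 2 (mod 17): 60·t ≡ 2 − 52 = -50 (mod 17).
    Reduce coefficients mod 17: 9·t ≡ 1 (mod 17).
    The inverse of 9 mod 17 is 2 (since 9·2 = 18 = 1·17 + 1), so t ≡ 2·1 = 2 ≡ 2 (mod 17).
    Then x = 52 + 60·2 = 172, valid modulo lcm(60, 17) = 1020: x ≡ 172 (mod 1020).
Verify against each original: 172 mod 4 = 0, 172 mod 5 = 2, 172 mod 3 = 1, 172 mod 17 = 2.

x ≡ 172 (mod 1020).


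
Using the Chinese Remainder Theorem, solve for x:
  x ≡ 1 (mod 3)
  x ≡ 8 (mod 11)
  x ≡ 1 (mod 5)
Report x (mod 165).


Moduli 3, 11, 5 are pairwise coprime; by CRT there is a unique solution modulo M = 3 · 11 · 5 = 165.
Solve pairwise, accumulating the modulus:
  Start with x ≡ 1 (mod 3).
  Combine with x ≡ 8 (mod 11): since gcd(3, 11) = 1, we get a unique residue mod 33.
    Write x = 1 + 3·t and substitute into x ≡ 8 (mod 11): 3·t ≡ 8 − 1 = 7 (mod 11).
    The inverse of 3 mod 11 is 4 (since 3·4 = 12 = 1·11 + 1), so t ≡ 4·7 = 28 ≡ 6 (mod 11).
    Then x = 1 + 3·6 = 19, valid modulo lcm(3, 11) = 33: x ≡ 19 (mod 33).
  Combine with x ≡ 1 (mod 5): since gcd(33, 5) = 1, we get a unique residue mod 165.
    Write x = 19 + 33·t and substitute into x ≡ 1 (mod 5): 33·t ≡ 1 − 19 = -18 (mod 5).
    Reduce coefficients mod 5: 3·t ≡ 2 (mod 5).
    The inverse of 3 mod 5 is 2 (since 3·2 = 6 = 1·5 + 1), so t ≡ 2·2 = 4 ≡ 4 (mod 5).
    Then x = 19 + 33·4 = 151, valid modulo lcm(33, 5) = 165: x ≡ 151 (mod 165).
Verify: 151 mod 3 = 1 ✓, 151 mod 11 = 8 ✓, 151 mod 5 = 1 ✓.

x ≡ 151 (mod 165).


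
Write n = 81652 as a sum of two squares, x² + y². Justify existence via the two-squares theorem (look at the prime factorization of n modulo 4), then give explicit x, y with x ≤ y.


Step 1: Factor n = 81652 = 2^2 · 137 · 149.
Step 2: Check the mod-4 condition on each prime factor: 2 = 2 (special); 137 ≡ 1 (mod 4), exponent 1; 149 ≡ 1 (mod 4), exponent 1.
All primes ≡ 3 (mod 4) appear to even exponent (or don't appear), so by the two-squares theorem n IS expressible as a sum of two squares.
Step 3: Build a representation. Group n = k² · m with k = 2 and m = 137 · 149 = 20413 (a product of primes ≡ 1 (mod 4)); a representation of m scales to one of n via (k·x)² + (k·y)² = k²(x² + y²). Each prime p ≡ 1 (mod 4) is itself a sum of two squares; find a² by testing p − a² for a perfect square:
  137: 137 − 1² = 136, 137 − 2² = 133, 137 − 3² = 128, 137 − 4² = 121 = 11² ⇒ 137 = 4² + 11².
  149: 149 − 1² = 148, 149 − 2² = 145, 149 − 3² = 140, 149 − 4² = 133, 149 − 5² = 124, 149 − 6² = 113, 149 − 7² = 100 = 10² ⇒ 149 = 7² + 10².
  Combine using the Brahmagupta–Fibonacci identity (a² + b²)(c² + d²) = (ac − bd)² + (ad + bc)² = (ac + bd)² + (ad − bc)²:
  137 · 149 = 20413: from (4² + 11²)(7² + 10²), take (4·7 − 11·10, 4·10 + 11·7) = (28 − 110, 40 + 77) = (-82, 117); dropping signs (only squares matter) gives (82, 117); check 82² + 117² = 6724 + 13689 = 20413 ✓.
  Scale by k = 2: (2·82, 2·117) = (164, 234).
Step 4: Order so x ≤ y and verify: 164² + 234² = 26896 + 54756 = 81652 = n. ✓

n = 81652 = 164² + 234² (one valid representation with x ≤ y).


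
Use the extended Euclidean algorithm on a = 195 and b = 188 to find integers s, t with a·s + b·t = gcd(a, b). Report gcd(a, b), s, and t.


Euclidean algorithm on (195, 188) — divide until remainder is 0:
  195 = 1 · 188 + 7
  188 = 26 · 7 + 6
  7 = 1 · 6 + 1
  6 = 6 · 1 + 0
gcd(195, 188) = 1.
Track Bezout coefficients alongside the remainders: start with r₀ = 195 = a·1 + b·0 (s = 1, t = 0) and r₁ = 188 = a·0 + b·1 (s = 0, t = 1); each new remainder r_{k+1} = r_{k-1} − q_k·r_k inherits s_{k+1} = s_{k-1} − q_k·s_k, t_{k+1} = t_{k-1} − q_k·t_k, so r_k = a·s_k + b·t_k at every step:
  q = 1: r = 7, s = 1 − 1·0 = 1, t = 0 − 1·1 = -1  (check: 195·1 + 188·(-1) = 7)
  q = 26: r = 6, s = 0 − 26·1 = -26, t = 1 − 26·(-1) = 27  (check: 195·(-26) + 188·27 = 6)
  q = 1: r = 1, s = 1 − 1·(-26) = 27, t = -1 − 1·27 = -28  (check: 195·27 + 188·(-28) = 1)
The row with r = 1 (the gcd) gives the Bezout coefficients s = 27, t = -28.
Result: 195 · (27) + 188 · (-28) = 1.

gcd(195, 188) = 1; s = 27, t = -28 (check: 195·27 + 188·(-28) = 1).


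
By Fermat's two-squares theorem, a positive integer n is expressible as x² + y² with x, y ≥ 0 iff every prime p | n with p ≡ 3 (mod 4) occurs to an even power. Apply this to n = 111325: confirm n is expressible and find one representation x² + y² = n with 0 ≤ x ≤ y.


Step 1: Factor n = 111325 = 5^2 · 61 · 73.
Step 2: Check the mod-4 condition on each prime factor: 5 ≡ 1 (mod 4), exponent 2; 61 ≡ 1 (mod 4), exponent 1; 73 ≡ 1 (mod 4), exponent 1.
All primes ≡ 3 (mod 4) appear to even exponent (or don't appear), so by the two-squares theorem n IS expressible as a sum of two squares.
Step 3: Build a representation. Group n = k² · m with k = 5 and m = 61 · 73 = 4453 (a product of primes ≡ 1 (mod 4)); a representation of m scales to one of n via (k·x)² + (k·y)² = k²(x² + y²). Each prime p ≡ 1 (mod 4) is itself a sum of two squares; find a² by testing p − a² for a perfect square:
  61: 61 − 1² = 60, 61 − 2² = 57, 61 − 3² = 52, 61 − 4² = 45, 61 − 5² = 36 = 6² ⇒ 61 = 5² + 6².
  73: 73 − 1² = 72, 73 − 2² = 69, 73 − 3² = 64 = 8² ⇒ 73 = 3² + 8².
  Combine using the Brahmagupta–Fibonacci identity (a² + b²)(c² + d²) = (ac − bd)² + (ad + bc)² = (ac + bd)² + (ad − bc)²:
  61 · 73 = 4453: from (5² + 6²)(3² + 8²), take (5·3 − 6·8, 5·8 + 6·3) = (15 − 48, 40 + 18) = (-33, 58); dropping signs (only squares matter) gives (33, 58); check 33² + 58² = 1089 + 3364 = 4453 ✓.
  Scale by k = 5: (5·33, 5·58) = (165, 290).
Step 4: Order so x ≤ y and verify: 165² + 290² = 27225 + 84100 = 111325 = n. ✓

n = 111325 = 165² + 290² (one valid representation with x ≤ y).


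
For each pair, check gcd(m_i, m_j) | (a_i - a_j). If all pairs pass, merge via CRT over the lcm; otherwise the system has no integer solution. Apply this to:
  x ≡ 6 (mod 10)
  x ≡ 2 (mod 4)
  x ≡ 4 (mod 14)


Moduli 10, 4, 14 are not pairwise coprime, so CRT works modulo lcm(m_i) when all pairwise compatibility conditions hold.
Pairwise compatibility: gcd(m_i, m_j) must divide a_i - a_j for every pair.
Merge one congruence at a time:
  Start: x ≡ 6 (mod 10).
  Combine with x ≡ 2 (mod 4): gcd(10, 4) = 2; 2 - 6 = -4, which IS divisible by 2, so compatible.
    Write x = 6 + 10·t and substitute into x ≡ 2 (mod 4): 10·t ≡ 2 − 6 = -4 (mod 4).
    Divide the congruence (and modulus) by g = 2: 5·t ≡ -2 (mod 2).
    Reduce coefficients mod 2: 1·t ≡ 0 (mod 2).
    So t ≡ 0 (mod 2).
    Then x = 6 + 10·0 = 6, valid modulo lcm(10, 4) = 20: x ≡ 6 (mod 20).
  Combine with x ≡ 4 (mod 14): gcd(20, 14) = 2; 4 - 6 = -2, which IS divisible by 2, so compatible.
    Write x = 6 + 20·t and substitute into x ≡ 4 (mod 14): 20·t ≡ 4 − 6 = -2 (mod 14).
    Divide the congruence (and modulus) by g = 2: 10·t ≡ -1 (mod 7).
    Reduce coefficients mod 7: 3·t ≡ 6 (mod 7).
    The inverse of 3 mod 7 is 5 (since 3·5 = 15 = 2·7 + 1), so t ≡ 5·6 = 30 ≡ 2 (mod 7).
    Then x = 6 + 20·2 = 46, valid modulo lcm(20, 14) = 140: x ≡ 46 (mod 140).
Verify: 46 mod 10 = 6, 46 mod 4 = 2, 46 mod 14 = 4.

x ≡ 46 (mod 140).


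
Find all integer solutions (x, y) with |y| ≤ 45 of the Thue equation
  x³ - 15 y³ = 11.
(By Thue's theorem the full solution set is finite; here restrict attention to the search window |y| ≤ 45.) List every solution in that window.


The equation is x³ - 15y³ = 11. For fixed y, x³ = 15·y³ + 11, so a solution requires the RHS to be a perfect cube.
Strategy: iterate y from -45 to 45, compute RHS = 15·y³ + 11, and check whether it is a (positive or negative) perfect cube.
Check small values of y:
  y = 0: RHS = 11 is not a perfect cube.
  y = 1: RHS = 26 is not a perfect cube.
  y = -1: RHS = -4 is not a perfect cube.
  y = 2: RHS = 131 is not a perfect cube.
  y = -2: RHS = -109 is not a perfect cube.
  y = 3: RHS = 416 is not a perfect cube.
  y = -3: RHS = -394 is not a perfect cube.
Continuing the search up to |y| = 45 finds no solutions either.
No (x, y) in the scanned range satisfies the equation.

No integer solutions with |y| ≤ 45.


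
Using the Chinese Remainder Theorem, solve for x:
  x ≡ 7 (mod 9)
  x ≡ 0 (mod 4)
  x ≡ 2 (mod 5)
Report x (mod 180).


Moduli 9, 4, 5 are pairwise coprime; by CRT there is a unique solution modulo M = 9 · 4 · 5 = 180.
Solve pairwise, accumulating the modulus:
  Start with x ≡ 7 (mod 9).
  Combine with x ≡ 0 (mod 4): since gcd(9, 4) = 1, we get a unique residue mod 36.
    Write x = 7 + 9·t and substitute into x ≡ 0 (mod 4): 9·t ≡ 0 − 7 = -7 (mod 4).
    Reduce coefficients mod 4: 1·t ≡ 1 (mod 4).
    So t ≡ 1 (mod 4).
    Then x = 7 + 9·1 = 16, valid modulo lcm(9, 4) = 36: x ≡ 16 (mod 36).
  Combine with x ≡ 2 (mod 5): since gcd(36, 5) = 1, we get a unique residue mod 180.
    Write x = 16 + 36·t and substitute into x ≡ 2 (mod 5): 36·t ≡ 2 − 16 = -14 (mod 5).
    Reduce coefficients mod 5: 1·t ≡ 1 (mod 5).
    So t ≡ 1 (mod 5).
    Then x = 16 + 36·1 = 52, valid modulo lcm(36, 5) = 180: x ≡ 52 (mod 180).
Verify: 52 mod 9 = 7 ✓, 52 mod 4 = 0 ✓, 52 mod 5 = 2 ✓.

x ≡ 52 (mod 180).


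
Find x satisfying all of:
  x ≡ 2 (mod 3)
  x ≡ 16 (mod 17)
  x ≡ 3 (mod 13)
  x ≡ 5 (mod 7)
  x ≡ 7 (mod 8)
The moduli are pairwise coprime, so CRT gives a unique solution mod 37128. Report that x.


Product of moduli M = 3 · 17 · 13 · 7 · 8 = 37128.
Merge one congruence at a time:
  Start: x ≡ 2 (mod 3).
  Combine with x ≡ 16 (mod 17); new modulus lcm = 51.
    Write x = 2 + 3·t and substitute into x ≡ 16 (mod 17): 3·t ≡ 16 − 2 = 14 (mod 17).
    The inverse of 3 mod 17 is 6 (since 3·6 = 18 = 1·17 + 1), so t ≡ 6·14 = 84 ≡ 16 (mod 17).
    Then x = 2 + 3·16 = 50, valid modulo lcm(3, 17) = 51: x ≡ 50 (mod 51).
  Combine with x ≡ 3 (mod 13); new modulus lcm = 663.
    Write x = 50 + 51·t and substitute into x ≡ 3 (mod 13): 51·t ≡ 3 − 50 = -47 (mod 13).
    Reduce coefficients mod 13: 12·t ≡ 5 (mod 13).
    The inverse of 12 mod 13 is 12 (since 12·12 = 144 = 11·13 + 1), so t ≡ 12·5 = 60 ≡ 8 (mod 13).
    Then x = 50 + 51·8 = 458, valid modulo lcm(51, 13) = 663: x ≡ 458 (mod 663).
  Combine with x ≡ 5 (mod 7); new modulus lcm = 4641.
    Write x = 458 + 663·t and substitute into x ≡ 5 (mod 7): 663·t ≡ 5 − 458 = -453 (mod 7).
    Reduce coefficients mod 7: 5·t ≡ 2 (mod 7).
    The inverse of 5 mod 7 is 3 (since 5·3 = 15 = 2·7 + 1), so t ≡ 3·2 = 6 ≡ 6 (mod 7).
    Then x = 458 + 663·6 = 4436, valid modulo lcm(663, 7) = 4641: x ≡ 4436 (mod 4641).
  Combine with x ≡ 7 (mod 8); new modulus lcm = 37128.
    Write x = 4436 + 4641·t and substitute into x ≡ 7 (mod 8): 4641·t ≡ 7 − 4436 = -4429 (mod 8).
    Reduce coefficients mod 8: 1·t ≡ 3 (mod 8).
    So t ≡ 3 (mod 8).
    Then x = 4436 + 4641·3 = 18359, valid modulo lcm(4641, 8) = 37128: x ≡ 18359 (mod 37128).
Verify against each original: 18359 mod 3 = 2, 18359 mod 17 = 16, 18359 mod 13 = 3, 18359 mod 7 = 5, 18359 mod 8 = 7.

x ≡ 18359 (mod 37128).


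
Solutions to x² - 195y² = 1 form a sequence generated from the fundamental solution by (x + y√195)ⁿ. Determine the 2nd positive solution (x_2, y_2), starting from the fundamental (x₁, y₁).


Step 1: Find the fundamental solution (x₁, y₁) of x² - 195y² = 1.
  Expand √195 as a continued fraction. a₀ = ⌊√195⌋ = 13; iterate m_{k+1} = d_k·a_k − m_k, d_{k+1} = (195 − m_{k+1}²)/d_k, a_{k+1} = ⌊(a₀ + m_{k+1})/d_{k+1}⌋ (starting m₀ = 0, d₀ = 1), with convergents p_k = a_k·p_{k-1} + p_{k-2}, q_k = a_k·q_{k-1} + q_{k-2} (p₋₁ = 1, q₋₁ = 0):
  k = 0: a₀ = 13; p₀/q₀ = 13/1; p₀² − 195·q₀² = 169 − 195 = -26.
  k = 1: m = 13, d = 26, a = ⌊(13 + 13)/26⌋ = 1; p/q = (1·13 + 1)/(1·1 + 0) = 14/1; p² − 195·q² = 196 − 195 = 1.
  The first convergent with p² − 195·q² = 1 gives the fundamental solution (x₁, y₁) = (14, 1).
Step 2: Apply the recurrence (x_{n+1}, y_{n+1}) = (x₁x_n + 195y₁y_n, x₁y_n + y₁x_n) repeatedly.
  From (x_1, y_1) = (14, 1): x_2 = 14·14 + 195·1·1 = 391; y_2 = 14·1 + 1·14 = 28.
Step 3: Verify x_2² - 195·y_2² = 152881 - 152880 = 1 (should be 1). ✓

(x_1, y_1) = (14, 1); (x_2, y_2) = (391, 28).


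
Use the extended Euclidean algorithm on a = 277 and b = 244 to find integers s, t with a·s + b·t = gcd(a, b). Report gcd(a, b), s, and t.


Euclidean algorithm on (277, 244) — divide until remainder is 0:
  277 = 1 · 244 + 33
  244 = 7 · 33 + 13
  33 = 2 · 13 + 7
  13 = 1 · 7 + 6
  7 = 1 · 6 + 1
  6 = 6 · 1 + 0
gcd(277, 244) = 1.
Track Bezout coefficients alongside the remainders: start with r₀ = 277 = a·1 + b·0 (s = 1, t = 0) and r₁ = 244 = a·0 + b·1 (s = 0, t = 1); each new remainder r_{k+1} = r_{k-1} − q_k·r_k inherits s_{k+1} = s_{k-1} − q_k·s_k, t_{k+1} = t_{k-1} − q_k·t_k, so r_k = a·s_k + b·t_k at every step:
  q = 1: r = 33, s = 1 − 1·0 = 1, t = 0 − 1·1 = -1  (check: 277·1 + 244·(-1) = 33)
  q = 7: r = 13, s = 0 − 7·1 = -7, t = 1 − 7·(-1) = 8  (check: 277·(-7) + 244·8 = 13)
  q = 2: r = 7, s = 1 − 2·(-7) = 15, t = -1 − 2·8 = -17  (check: 277·15 + 244·(-17) = 7)
  q = 1: r = 6, s = -7 − 1·15 = -22, t = 8 − 1·(-17) = 25  (check: 277·(-22) + 244·25 = 6)
  q = 1: r = 1, s = 15 − 1·(-22) = 37, t = -17 − 1·25 = -42  (check: 277·37 + 244·(-42) = 1)
The row with r = 1 (the gcd) gives the Bezout coefficients s = 37, t = -42.
Result: 277 · (37) + 244 · (-42) = 1.

gcd(277, 244) = 1; s = 37, t = -42 (check: 277·37 + 244·(-42) = 1).


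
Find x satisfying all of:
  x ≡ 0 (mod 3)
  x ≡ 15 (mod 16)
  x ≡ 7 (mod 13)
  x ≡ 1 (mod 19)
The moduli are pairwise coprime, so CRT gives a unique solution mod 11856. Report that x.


Product of moduli M = 3 · 16 · 13 · 19 = 11856.
Merge one congruence at a time:
  Start: x ≡ 0 (mod 3).
  Combine with x ≡ 15 (mod 16); new modulus lcm = 48.
    Write x = 0 + 3·t and substitute into x ≡ 15 (mod 16): 3·t ≡ 15 − 0 = 15 (mod 16).
    The inverse of 3 mod 16 is 11 (since 3·11 = 33 = 2·16 + 1), so t ≡ 11·15 = 165 ≡ 5 (mod 16).
    Then x = 0 + 3·5 = 15, valid modulo lcm(3, 16) = 48: x ≡ 15 (mod 48).
  Combine with x ≡ 7 (mod 13); new modulus lcm = 624.
    Write x = 15 + 48·t and substitute into x ≡ 7 (mod 13): 48·t ≡ 7 − 15 = -8 (mod 13).
    Reduce coefficients mod 13: 9·t ≡ 5 (mod 13).
    The inverse of 9 mod 13 is 3 (since 9·3 = 27 = 2·13 + 1), so t ≡ 3·5 = 15 ≡ 2 (mod 13).
    Then x = 15 + 48·2 = 111, valid modulo lcm(48, 13) = 624: x ≡ 111 (mod 624).
  Combine with x ≡ 1 (mod 19); new modulus lcm = 11856.
    Write x = 111 + 624·t and substitute into x ≡ 1 (mod 19): 624·t ≡ 1 − 111 = -110 (mod 19).
    Reduce coefficients mod 19: 16·t ≡ 4 (mod 19).
    The inverse of 16 mod 19 is 6 (since 16·6 = 96 = 5·19 + 1), so t ≡ 6·4 = 24 ≡ 5 (mod 19).
    Then x = 111 + 624·5 = 3231, valid modulo lcm(624, 19) = 11856: x ≡ 3231 (mod 11856).
Verify against each original: 3231 mod 3 = 0, 3231 mod 16 = 15, 3231 mod 13 = 7, 3231 mod 19 = 1.

x ≡ 3231 (mod 11856).


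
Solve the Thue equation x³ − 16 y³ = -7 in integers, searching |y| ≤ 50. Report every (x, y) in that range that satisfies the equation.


The equation is x³ - 16y³ = -7. For fixed y, x³ = 16·y³ − 7, so a solution requires the RHS to be a perfect cube.
Strategy: iterate y from -50 to 50, compute RHS = 16·y³ − 7, and check whether it is a (positive or negative) perfect cube.
Check small values of y:
  y = 0: RHS = -7 is not a perfect cube.
  y = 1: RHS = 9 is not a perfect cube.
  y = -1: RHS = -23 is not a perfect cube.
  y = 2: RHS = 121 is not a perfect cube.
  y = -2: RHS = -135 is not a perfect cube.
  y = 3: RHS = 425 is not a perfect cube.
  y = -3: RHS = -439 is not a perfect cube.
Continuing the search up to |y| = 50 finds no solutions either.
No (x, y) in the scanned range satisfies the equation.

No integer solutions with |y| ≤ 50.


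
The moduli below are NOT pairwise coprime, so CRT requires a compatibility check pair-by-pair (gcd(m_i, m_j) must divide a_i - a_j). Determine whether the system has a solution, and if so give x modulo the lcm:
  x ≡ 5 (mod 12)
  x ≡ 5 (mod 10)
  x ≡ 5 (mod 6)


Moduli 12, 10, 6 are not pairwise coprime, so CRT works modulo lcm(m_i) when all pairwise compatibility conditions hold.
Pairwise compatibility: gcd(m_i, m_j) must divide a_i - a_j for every pair.
Merge one congruence at a time:
  Start: x ≡ 5 (mod 12).
  Combine with x ≡ 5 (mod 10): gcd(12, 10) = 2; 5 - 5 = 0, which IS divisible by 2, so compatible.
    Write x = 5 + 12·t and substitute into x ≡ 5 (mod 10): 12·t ≡ 5 − 5 = 0 (mod 10).
    Divide the congruence (and modulus) by g = 2: 6·t ≡ 0 (mod 5).
    Reduce coefficients mod 5: 1·t ≡ 0 (mod 5).
    So t ≡ 0 (mod 5).
    Then x = 5 + 12·0 = 5, valid modulo lcm(12, 10) = 60: x ≡ 5 (mod 60).
  Combine with x ≡ 5 (mod 6): gcd(60, 6) = 6; 5 - 5 = 0, which IS divisible by 6, so compatible.
    Write x = 5 + 60·t and substitute into x ≡ 5 (mod 6): 60·t ≡ 5 − 5 = 0 (mod 6).
    Divide the congruence (and modulus) by g = 6: 10·t ≡ 0 (mod 1).
    Modulo 1 every t works; take t = 0.
    Then x = 5 + 60·0 = 5, valid modulo lcm(60, 6) = 60: x ≡ 5 (mod 60).
Verify: 5 mod 12 = 5, 5 mod 10 = 5, 5 mod 6 = 5.

x ≡ 5 (mod 60).


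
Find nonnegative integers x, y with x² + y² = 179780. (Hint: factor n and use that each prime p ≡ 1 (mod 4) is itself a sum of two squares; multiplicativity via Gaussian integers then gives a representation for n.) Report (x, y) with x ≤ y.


Step 1: Factor n = 179780 = 2^2 · 5 · 89 · 101.
Step 2: Check the mod-4 condition on each prime factor: 2 = 2 (special); 5 ≡ 1 (mod 4), exponent 1; 89 ≡ 1 (mod 4), exponent 1; 101 ≡ 1 (mod 4), exponent 1.
All primes ≡ 3 (mod 4) appear to even exponent (or don't appear), so by the two-squares theorem n IS expressible as a sum of two squares.
Step 3: Build a representation. Group n = k² · m with k = 2 and m = 5 · 89 · 101 = 44945 (a product of primes ≡ 1 (mod 4)); a representation of m scales to one of n via (k·x)² + (k·y)² = k²(x² + y²). Each prime p ≡ 1 (mod 4) is itself a sum of two squares; find a² by testing p − a² for a perfect square:
  5: 5 − 1² = 4 = 2² ⇒ 5 = 1² + 2².
  89: 89 − 1² = 88, 89 − 2² = 85, 89 − 3² = 80, 89 − 4² = 73, 89 − 5² = 64 = 8² ⇒ 89 = 5² + 8².
  101: 101 − 1² = 100 = 10² ⇒ 101 = 1² + 10².
  Combine using the Brahmagupta–Fibonacci identity (a² + b²)(c² + d²) = (ac − bd)² + (ad + bc)² = (ac + bd)² + (ad − bc)²:
  5 · 89 = 445: from (1² + 2²)(5² + 8²), take (1·5 − 2·8, 1·8 + 2·5) = (5 − 16, 8 + 10) = (-11, 18); dropping signs (only squares matter) gives (11, 18); check 11² + 18² = 121 + 324 = 445 ✓.
  445 · 101 = 44945: from (11² + 18²)(1² + 10²), take (11·1 − 18·10, 11·10 + 18·1) = (11 − 180, 110 + 18) = (-169, 128); dropping signs (only squares matter) gives (169, 128); check 169² + 128² = 28561 + 16384 = 44945 ✓.
  Scale by k = 2: (2·169, 2·128) = (338, 256).
Step 4: Order so x ≤ y and verify: 256² + 338² = 65536 + 114244 = 179780 = n. ✓

n = 179780 = 256² + 338² (one valid representation with x ≤ y).


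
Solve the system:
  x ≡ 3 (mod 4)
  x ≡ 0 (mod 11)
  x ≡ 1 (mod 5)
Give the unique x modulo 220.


Moduli 4, 11, 5 are pairwise coprime; by CRT there is a unique solution modulo M = 4 · 11 · 5 = 220.
Solve pairwise, accumulating the modulus:
  Start with x ≡ 3 (mod 4).
  Combine with x ≡ 0 (mod 11): since gcd(4, 11) = 1, we get a unique residue mod 44.
    Write x = 3 + 4·t and substitute into x ≡ 0 (mod 11): 4·t ≡ 0 − 3 = -3 (mod 11).
    Reduce coefficients mod 11: 4·t ≡ 8 (mod 11).
    The inverse of 4 mod 11 is 3 (since 4·3 = 12 = 1·11 + 1), so t ≡ 3·8 = 24 ≡ 2 (mod 11).
    Then x = 3 + 4·2 = 11, valid modulo lcm(4, 11) = 44: x ≡ 11 (mod 44).
  Combine with x ≡ 1 (mod 5): since gcd(44, 5) = 1, we get a unique residue mod 220.
    Write x = 11 + 44·t and substitute into x ≡ 1 (mod 5): 44·t ≡ 1 − 11 = -10 (mod 5).
    Reduce coefficients mod 5: 4·t ≡ 0 (mod 5).
    The inverse of 4 mod 5 is 4 (since 4·4 = 16 = 3·5 + 1), so t ≡ 4·0 = 0 ≡ 0 (mod 5).
    Then x = 11 + 44·0 = 11, valid modulo lcm(44, 5) = 220: x ≡ 11 (mod 220).
Verify: 11 mod 4 = 3 ✓, 11 mod 11 = 0 ✓, 11 mod 5 = 1 ✓.

x ≡ 11 (mod 220).


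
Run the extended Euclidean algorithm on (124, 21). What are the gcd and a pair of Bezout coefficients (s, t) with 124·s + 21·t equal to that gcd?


Euclidean algorithm on (124, 21) — divide until remainder is 0:
  124 = 5 · 21 + 19
  21 = 1 · 19 + 2
  19 = 9 · 2 + 1
  2 = 2 · 1 + 0
gcd(124, 21) = 1.
Track Bezout coefficients alongside the remainders: start with r₀ = 124 = a·1 + b·0 (s = 1, t = 0) and r₁ = 21 = a·0 + b·1 (s = 0, t = 1); each new remainder r_{k+1} = r_{k-1} − q_k·r_k inherits s_{k+1} = s_{k-1} − q_k·s_k, t_{k+1} = t_{k-1} − q_k·t_k, so r_k = a·s_k + b·t_k at every step:
  q = 5: r = 19, s = 1 − 5·0 = 1, t = 0 − 5·1 = -5  (check: 124·1 + 21·(-5) = 19)
  q = 1: r = 2, s = 0 − 1·1 = -1, t = 1 − 1·(-5) = 6  (check: 124·(-1) + 21·6 = 2)
  q = 9: r = 1, s = 1 − 9·(-1) = 10, t = -5 − 9·6 = -59  (check: 124·10 + 21·(-59) = 1)
The row with r = 1 (the gcd) gives the Bezout coefficients s = 10, t = -59.
Result: 124 · (10) + 21 · (-59) = 1.

gcd(124, 21) = 1; s = 10, t = -59 (check: 124·10 + 21·(-59) = 1).


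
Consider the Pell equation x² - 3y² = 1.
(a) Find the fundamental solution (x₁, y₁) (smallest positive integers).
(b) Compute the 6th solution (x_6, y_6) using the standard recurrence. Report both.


Step 1: Find the fundamental solution (x₁, y₁) of x² - 3y² = 1.
  Expand √3 as a continued fraction. a₀ = ⌊√3⌋ = 1; iterate m_{k+1} = d_k·a_k − m_k, d_{k+1} = (3 − m_{k+1}²)/d_k, a_{k+1} = ⌊(a₀ + m_{k+1})/d_{k+1}⌋ (starting m₀ = 0, d₀ = 1), with convergents p_k = a_k·p_{k-1} + p_{k-2}, q_k = a_k·q_{k-1} + q_{k-2} (p₋₁ = 1, q₋₁ = 0):
  k = 0: a₀ = 1; p₀/q₀ = 1/1; p₀² − 3·q₀² = 1 − 3 = -2.
  k = 1: m = 1, d = 2, a = ⌊(1 + 1)/2⌋ = 1; p/q = (1·1 + 1)/(1·1 + 0) = 2/1; p² − 3·q² = 4 − 3 = 1.
  The first convergent with p² − 3·q² = 1 gives the fundamental solution (x₁, y₁) = (2, 1).
Step 2: Apply the recurrence (x_{n+1}, y_{n+1}) = (x₁x_n + 3y₁y_n, x₁y_n + y₁x_n) repeatedly.
  From (x_1, y_1) = (2, 1): x_2 = 2·2 + 3·1·1 = 7; y_2 = 2·1 + 1·2 = 4.
  From (x_2, y_2) = (7, 4): x_3 = 2·7 + 3·1·4 = 26; y_3 = 2·4 + 1·7 = 15.
  From (x_3, y_3) = (26, 15): x_4 = 2·26 + 3·1·15 = 97; y_4 = 2·15 + 1·26 = 56.
  From (x_4, y_4) = (97, 56): x_5 = 2·97 + 3·1·56 = 362; y_5 = 2·56 + 1·97 = 209.
  From (x_5, y_5) = (362, 209): x_6 = 2·362 + 3·1·209 = 1351; y_6 = 2·209 + 1·362 = 780.
Step 3: Verify x_6² - 3·y_6² = 1825201 - 1825200 = 1 (should be 1). ✓

(x_1, y_1) = (2, 1); (x_6, y_6) = (1351, 780).


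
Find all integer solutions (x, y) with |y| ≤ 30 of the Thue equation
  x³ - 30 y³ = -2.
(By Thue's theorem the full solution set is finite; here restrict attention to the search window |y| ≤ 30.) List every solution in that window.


The equation is x³ - 30y³ = -2. For fixed y, x³ = 30·y³ − 2, so a solution requires the RHS to be a perfect cube.
Strategy: iterate y from -30 to 30, compute RHS = 30·y³ − 2, and check whether it is a (positive or negative) perfect cube.
Check small values of y:
  y = 0: RHS = -2 is not a perfect cube.
  y = 1: RHS = 28 is not a perfect cube.
  y = -1: RHS = -32 is not a perfect cube.
  y = 2: RHS = 238 is not a perfect cube.
  y = -2: RHS = -242 is not a perfect cube.
  y = 3: RHS = 808 is not a perfect cube.
  y = -3: RHS = -812 is not a perfect cube.
Continuing the search up to |y| = 30 finds no solutions either.
No (x, y) in the scanned range satisfies the equation.

No integer solutions with |y| ≤ 30.


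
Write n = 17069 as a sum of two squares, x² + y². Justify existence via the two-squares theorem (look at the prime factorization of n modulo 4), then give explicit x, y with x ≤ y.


Step 1: Factor n = 17069 = 13^2 · 101.
Step 2: Check the mod-4 condition on each prime factor: 13 ≡ 1 (mod 4), exponent 2; 101 ≡ 1 (mod 4), exponent 1.
All primes ≡ 3 (mod 4) appear to even exponent (or don't appear), so by the two-squares theorem n IS expressible as a sum of two squares.
Step 3: Build a representation. Here n = 13 · 13 · 101 is a product of primes ≡ 1 (mod 4). Each prime p ≡ 1 (mod 4) is itself a sum of two squares; find a² by testing p − a² for a perfect square:
  13: 13 − 1² = 12, 13 − 2² = 9 = 3² ⇒ 13 = 2² + 3².
  101: 101 − 1² = 100 = 10² ⇒ 101 = 1² + 10².
  Combine using the Brahmagupta–Fibonacci identity (a² + b²)(c² + d²) = (ac − bd)² + (ad + bc)² = (ac + bd)² + (ad − bc)²:
  13 · 13 = 169: from (2² + 3²)(2² + 3²), take (2·2 − 3·3, 2·3 + 3·2) = (4 − 9, 6 + 6) = (-5, 12); dropping signs (only squares matter) gives (5, 12); check 5² + 12² = 25 + 144 = 169 ✓.
  169 · 101 = 17069: from (5² + 12²)(1² + 10²), take (5·1 − 12·10, 5·10 + 12·1) = (5 − 120, 50 + 12) = (-115, 62); dropping signs (only squares matter) gives (115, 62); check 115² + 62² = 13225 + 3844 = 17069 ✓.
Step 4: Order so x ≤ y and verify: 62² + 115² = 3844 + 13225 = 17069 = n. ✓

n = 17069 = 62² + 115² (one valid representation with x ≤ y).


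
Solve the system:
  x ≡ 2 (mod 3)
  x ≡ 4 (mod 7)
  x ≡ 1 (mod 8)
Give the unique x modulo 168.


Moduli 3, 7, 8 are pairwise coprime; by CRT there is a unique solution modulo M = 3 · 7 · 8 = 168.
Solve pairwise, accumulating the modulus:
  Start with x ≡ 2 (mod 3).
  Combine with x ≡ 4 (mod 7): since gcd(3, 7) = 1, we get a unique residue mod 21.
    Write x = 2 + 3·t and substitute into x ≡ 4 (mod 7): 3·t ≡ 4 − 2 = 2 (mod 7).
    The inverse of 3 mod 7 is 5 (since 3·5 = 15 = 2·7 + 1), so t ≡ 5·2 = 10 ≡ 3 (mod 7).
    Then x = 2 + 3·3 = 11, valid modulo lcm(3, 7) = 21: x ≡ 11 (mod 21).
  Combine with x ≡ 1 (mod 8): since gcd(21, 8) = 1, we get a unique residue mod 168.
    Write x = 11 + 21·t and substitute into x ≡ 1 (mod 8): 21·t ≡ 1 − 11 = -10 (mod 8).
    Reduce coefficients mod 8: 5·t ≡ 6 (mod 8).
    The inverse of 5 mod 8 is 5 (since 5·5 = 25 = 3·8 + 1), so t ≡ 5·6 = 30 ≡ 6 (mod 8).
    Then x = 11 + 21·6 = 137, valid modulo lcm(21, 8) = 168: x ≡ 137 (mod 168).
Verify: 137 mod 3 = 2 ✓, 137 mod 7 = 4 ✓, 137 mod 8 = 1 ✓.

x ≡ 137 (mod 168).


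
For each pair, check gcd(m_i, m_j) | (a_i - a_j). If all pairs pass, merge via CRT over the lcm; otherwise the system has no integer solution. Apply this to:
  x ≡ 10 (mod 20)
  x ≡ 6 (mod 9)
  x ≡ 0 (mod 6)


Moduli 20, 9, 6 are not pairwise coprime, so CRT works modulo lcm(m_i) when all pairwise compatibility conditions hold.
Pairwise compatibility: gcd(m_i, m_j) must divide a_i - a_j for every pair.
Merge one congruence at a time:
  Start: x ≡ 10 (mod 20).
  Combine with x ≡ 6 (mod 9): gcd(20, 9) = 1; 6 - 10 = -4, which IS divisible by 1, so compatible.
    Write x = 10 + 20·t and substitute into x ≡ 6 (mod 9): 20·t ≡ 6 − 10 = -4 (mod 9).
    Reduce coefficients mod 9: 2·t ≡ 5 (mod 9).
    The inverse of 2 mod 9 is 5 (since 2·5 = 10 = 1·9 + 1), so t ≡ 5·5 = 25 ≡ 7 (mod 9).
    Then x = 10 + 20·7 = 150, valid modulo lcm(20, 9) = 180: x ≡ 150 (mod 180).
  Combine with x ≡ 0 (mod 6): gcd(180, 6) = 6; 0 - 150 = -150, which IS divisible by 6, so compatible.
    Write x = 150 + 180·t and substitute into x ≡ 0 (mod 6): 180·t ≡ 0 − 150 = -150 (mod 6).
    Divide the congruence (and modulus) by g = 6: 30·t ≡ -25 (mod 1).
    Modulo 1 every t works; take t = 0.
    Then x = 150 + 180·0 = 150, valid modulo lcm(180, 6) = 180: x ≡ 150 (mod 180).
Verify: 150 mod 20 = 10, 150 mod 9 = 6, 150 mod 6 = 0.

x ≡ 150 (mod 180).
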